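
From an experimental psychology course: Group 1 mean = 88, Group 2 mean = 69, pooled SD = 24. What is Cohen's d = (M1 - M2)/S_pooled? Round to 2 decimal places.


Cohen's d = (M1 - M2) / S_pooled
= (88 - 69) / 24
= 19 / 24
= 0.79


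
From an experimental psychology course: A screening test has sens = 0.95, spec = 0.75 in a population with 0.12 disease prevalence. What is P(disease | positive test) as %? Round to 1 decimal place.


PPV = (sens * prev) / (sens * prev + (1-spec) * (1-prev))
Numerator = 0.95 * 0.12 = 0.114
P(positive and no disease) = (1 - spec) * (1 - prev) = (1 - 0.75) * (1 - 0.12) = 0.22
Denominator = 0.114 + 0.22 = 0.334
PPV = 0.114 / 0.334 = 0.341317
As percentage = 34.1


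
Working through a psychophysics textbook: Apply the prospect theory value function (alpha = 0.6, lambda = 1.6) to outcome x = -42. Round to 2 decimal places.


Since x = -42 < 0, use v(x) = -lambda*(-x)^alpha
(-x) = 42
42^0.6 = 9.4178
v(-42) = -1.6 * 9.4178
= -15.07


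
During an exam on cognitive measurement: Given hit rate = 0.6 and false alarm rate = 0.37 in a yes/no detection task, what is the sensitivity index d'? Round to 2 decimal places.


d' = z(HR) - z(FAR)
z(0.6) = 0.2533
z(0.37) = -0.3319
d' = 0.2533 - -0.3319
= 0.59


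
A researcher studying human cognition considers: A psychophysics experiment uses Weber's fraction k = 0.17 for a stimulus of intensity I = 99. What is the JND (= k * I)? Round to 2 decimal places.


JND = k * I
JND = 0.17 * 99
= 16.83


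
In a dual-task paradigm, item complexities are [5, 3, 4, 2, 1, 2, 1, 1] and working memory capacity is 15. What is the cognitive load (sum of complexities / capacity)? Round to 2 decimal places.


Total complexity = 5 + 3 + 4 + 2 + 1 + 2 + 1 + 1 = 19
Load = total / capacity = 19 / 15
= 1.27


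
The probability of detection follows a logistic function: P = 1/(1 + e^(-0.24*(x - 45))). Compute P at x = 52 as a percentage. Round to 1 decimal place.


P(x) = 1/(1 + e^(-0.24*(52 - 45)))
Exponent = -0.24 * 7 = -1.68
e^(-1.68) = 0.186374
P = 1/(1 + 0.186374) = 0.842905
Percentage = 84.3


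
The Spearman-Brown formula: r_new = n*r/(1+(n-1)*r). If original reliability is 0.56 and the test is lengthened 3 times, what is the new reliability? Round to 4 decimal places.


r_new = n*r / (1 + (n-1)*r)
Numerator = 3 * 0.56 = 1.68
Denominator = 1 + 2 * 0.56 = 2.12
r_new = 1.68 / 2.12
= 0.7925


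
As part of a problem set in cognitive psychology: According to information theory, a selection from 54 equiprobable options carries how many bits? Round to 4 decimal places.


H = log2(n)
H = log2(54)
= 5.7549


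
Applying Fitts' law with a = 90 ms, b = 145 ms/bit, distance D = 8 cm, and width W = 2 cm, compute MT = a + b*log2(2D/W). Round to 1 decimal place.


MT = 90 + 145 * log2(2*8/2)
2D/W = 8.0
log2(8.0) = 3.0
MT = 90 + 145 * 3.0
= 525.0 ms


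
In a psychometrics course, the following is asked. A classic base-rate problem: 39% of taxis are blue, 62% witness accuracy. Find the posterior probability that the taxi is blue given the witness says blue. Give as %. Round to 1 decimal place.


P(blue | says blue) = P(says blue | blue)*P(blue) / [P(says blue | blue)*P(blue) + P(says blue | not blue)*P(not blue)]
Numerator = 0.62 * 0.39 = 0.2418
False identification = 0.38 * 0.61 = 0.2318
P = 0.2418 / (0.2418 + 0.2318)
= 0.2418 / 0.4736
As percentage = 51.1


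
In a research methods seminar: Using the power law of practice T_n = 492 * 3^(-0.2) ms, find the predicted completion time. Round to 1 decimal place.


T_n = 492 * 3^(-0.2)
3^(-0.2) = 0.802742
T_n = 492 * 0.802742
= 394.9 ms


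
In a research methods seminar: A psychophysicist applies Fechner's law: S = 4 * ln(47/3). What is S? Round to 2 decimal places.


S = 4 * ln(47/3)
I/I0 = 15.666667
ln(15.666667) = 2.7515
S = 4 * 2.7515
= 11.01


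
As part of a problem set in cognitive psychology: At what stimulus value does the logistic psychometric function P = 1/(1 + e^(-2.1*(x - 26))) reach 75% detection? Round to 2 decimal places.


At P = 0.75: 0.75 = 1/(1 + e^(-k*(x-x0)))
Solving: e^(-k*(x-x0)) = 1/3
x = x0 + ln(3)/k
ln(3) = 1.0986
x = 26 + 1.0986/2.1
= 26 + 0.5231
= 26.52


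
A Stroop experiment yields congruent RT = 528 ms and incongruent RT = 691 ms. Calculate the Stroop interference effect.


Stroop effect = RT(incongruent) - RT(congruent)
= 691 - 528
= 163 ms


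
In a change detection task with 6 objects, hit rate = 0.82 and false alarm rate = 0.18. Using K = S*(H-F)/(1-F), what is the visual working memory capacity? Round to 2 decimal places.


K = S * (H - F) / (1 - F)
H - F = 0.64
1 - F = 0.82
K = 6 * 0.64 / 0.82
= 4.68


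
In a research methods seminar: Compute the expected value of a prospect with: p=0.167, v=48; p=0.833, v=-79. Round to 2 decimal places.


EU = sum(p_i * v_i)
0.167 * 48 = 8.016
0.833 * -79 = -65.807
EU = 8.016 + -65.807
= -57.79


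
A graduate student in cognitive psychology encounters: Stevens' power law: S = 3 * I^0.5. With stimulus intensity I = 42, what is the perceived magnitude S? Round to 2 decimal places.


S = 3 * 42^0.5
42^0.5 = 6.4807
S = 3 * 6.4807
= 19.44


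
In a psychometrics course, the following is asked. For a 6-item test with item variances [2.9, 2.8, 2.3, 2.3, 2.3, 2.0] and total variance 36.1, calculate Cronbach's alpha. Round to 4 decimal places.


alpha = (k/(k-1)) * (1 - sum(s_i^2)/s_total^2)
sum(item variances) = 14.6
k/(k-1) = 6/5 = 1.2
1 - 14.6/36.1 = 1 - 0.404432 = 0.595568
alpha = 1.2 * 0.595568
= 0.7147


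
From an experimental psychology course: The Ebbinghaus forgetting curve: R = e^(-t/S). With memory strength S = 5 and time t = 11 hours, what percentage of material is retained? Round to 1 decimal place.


R = e^(-t/S)
-t/S = -11/5 = -2.2
R = e^(-2.2) = 0.110803
Percentage = 0.110803 * 100
= 11.1


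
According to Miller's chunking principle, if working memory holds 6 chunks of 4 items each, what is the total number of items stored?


Total items = chunks * items_per_chunk
= 6 * 4
= 24


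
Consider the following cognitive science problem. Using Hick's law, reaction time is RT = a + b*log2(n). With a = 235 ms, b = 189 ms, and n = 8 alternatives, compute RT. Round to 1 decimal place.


RT = 235 + 189 * log2(8)
log2(8) = 3.0
RT = 235 + 189 * 3.0
= 235 + 567.0
= 802.0 ms


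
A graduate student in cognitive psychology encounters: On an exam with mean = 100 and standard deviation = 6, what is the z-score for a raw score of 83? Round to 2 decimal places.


z = (X - mu) / sigma
= (83 - 100) / 6
= -17 / 6
= -2.83


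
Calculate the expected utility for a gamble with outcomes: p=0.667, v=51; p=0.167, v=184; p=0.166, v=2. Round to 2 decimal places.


EU = sum(p_i * v_i)
0.667 * 51 = 34.017
0.167 * 184 = 30.728
0.166 * 2 = 0.332
EU = 34.017 + 30.728 + 0.332
= 65.08


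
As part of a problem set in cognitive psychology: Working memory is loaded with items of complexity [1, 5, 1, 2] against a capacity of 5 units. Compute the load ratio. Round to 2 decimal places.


Total complexity = 1 + 5 + 1 + 2 = 9
Load = total / capacity = 9 / 5
= 1.80


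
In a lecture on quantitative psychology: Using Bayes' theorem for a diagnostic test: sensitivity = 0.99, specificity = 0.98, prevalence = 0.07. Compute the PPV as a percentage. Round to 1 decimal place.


PPV = (sens * prev) / (sens * prev + (1-spec) * (1-prev))
Numerator = 0.99 * 0.07 = 0.0693
P(positive and no disease) = (1 - spec) * (1 - prev) = (1 - 0.98) * (1 - 0.07) = 0.0186
Denominator = 0.0693 + 0.0186 = 0.0879
PPV = 0.0693 / 0.0879 = 0.788396
As percentage = 78.8


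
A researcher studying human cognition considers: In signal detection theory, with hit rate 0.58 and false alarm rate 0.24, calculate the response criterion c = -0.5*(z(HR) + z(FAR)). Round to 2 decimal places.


c = -0.5 * (z(HR) + z(FAR))
z(0.58) = 0.2019
z(0.24) = -0.7063
c = -0.5 * (0.2019 + -0.7063)
= -0.5 * -0.5044
= 0.25


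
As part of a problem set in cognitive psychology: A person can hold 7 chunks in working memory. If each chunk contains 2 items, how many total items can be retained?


Total items = chunks * items_per_chunk
= 7 * 2
= 14


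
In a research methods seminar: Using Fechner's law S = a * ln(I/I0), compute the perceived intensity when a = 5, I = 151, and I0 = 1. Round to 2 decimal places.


S = 5 * ln(151/1)
I/I0 = 151.0
ln(151.0) = 5.0173
S = 5 * 5.0173
= 25.09


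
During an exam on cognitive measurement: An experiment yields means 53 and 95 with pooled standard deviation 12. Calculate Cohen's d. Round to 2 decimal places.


Cohen's d = (M1 - M2) / S_pooled
= (53 - 95) / 12
= -42 / 12
= -3.50


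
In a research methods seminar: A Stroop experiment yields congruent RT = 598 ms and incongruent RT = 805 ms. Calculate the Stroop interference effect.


Stroop effect = RT(incongruent) - RT(congruent)
= 805 - 598
= 207 ms


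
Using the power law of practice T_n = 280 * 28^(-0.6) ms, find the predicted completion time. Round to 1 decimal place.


T_n = 280 * 28^(-0.6)
28^(-0.6) = 0.135427
T_n = 280 * 0.135427
= 37.9 ms


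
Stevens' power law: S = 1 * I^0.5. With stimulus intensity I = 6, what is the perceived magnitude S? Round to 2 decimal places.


S = 1 * 6^0.5
6^0.5 = 2.4495
S = 1 * 2.4495
= 2.45


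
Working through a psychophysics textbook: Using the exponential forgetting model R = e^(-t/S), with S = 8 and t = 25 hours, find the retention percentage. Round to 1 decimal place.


R = e^(-t/S)
-t/S = -25/8 = -3.125
R = e^(-3.125) = 0.043937
Percentage = 0.043937 * 100
= 4.4


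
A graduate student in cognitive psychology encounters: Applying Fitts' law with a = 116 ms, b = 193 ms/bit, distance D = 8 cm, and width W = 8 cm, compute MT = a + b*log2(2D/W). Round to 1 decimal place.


MT = 116 + 193 * log2(2*8/8)
2D/W = 2.0
log2(2.0) = 1.0
MT = 116 + 193 * 1.0
= 309.0 ms


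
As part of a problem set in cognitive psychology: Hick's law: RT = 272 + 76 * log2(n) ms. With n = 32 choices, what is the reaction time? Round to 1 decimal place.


RT = 272 + 76 * log2(32)
log2(32) = 5.0
RT = 272 + 76 * 5.0
= 272 + 380.0
= 652.0 ms


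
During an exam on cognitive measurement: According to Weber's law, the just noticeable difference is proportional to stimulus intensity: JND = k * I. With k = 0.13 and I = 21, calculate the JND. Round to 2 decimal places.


JND = k * I
JND = 0.13 * 21
= 2.73


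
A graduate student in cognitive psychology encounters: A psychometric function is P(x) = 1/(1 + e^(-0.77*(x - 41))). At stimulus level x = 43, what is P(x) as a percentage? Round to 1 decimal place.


P(x) = 1/(1 + e^(-0.77*(43 - 41)))
Exponent = -0.77 * 2 = -1.54
e^(-1.54) = 0.214381
P = 1/(1 + 0.214381) = 0.823465
Percentage = 82.3


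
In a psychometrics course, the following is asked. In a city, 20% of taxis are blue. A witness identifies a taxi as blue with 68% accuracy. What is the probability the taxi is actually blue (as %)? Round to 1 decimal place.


P(blue | says blue) = P(says blue | blue)*P(blue) / [P(says blue | blue)*P(blue) + P(says blue | not blue)*P(not blue)]
Numerator = 0.68 * 0.2 = 0.136
False identification = 0.32 * 0.8 = 0.256
P = 0.136 / (0.136 + 0.256)
= 0.136 / 0.392
As percentage = 34.7


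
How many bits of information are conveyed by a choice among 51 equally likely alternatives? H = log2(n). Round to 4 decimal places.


H = log2(n)
H = log2(51)
= 5.6724


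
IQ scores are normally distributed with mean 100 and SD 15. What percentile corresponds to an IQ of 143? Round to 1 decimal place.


z = (IQ - mean) / SD
z = (143 - 100) / 15 = 2.8667
Percentile = Phi(2.8667) * 100
Phi(2.8667) = 0.997926
= 99.8


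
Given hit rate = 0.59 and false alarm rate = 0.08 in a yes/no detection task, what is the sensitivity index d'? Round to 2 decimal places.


d' = z(HR) - z(FAR)
z(0.59) = 0.2275
z(0.08) = -1.4051
d' = 0.2275 - -1.4051
= 1.63


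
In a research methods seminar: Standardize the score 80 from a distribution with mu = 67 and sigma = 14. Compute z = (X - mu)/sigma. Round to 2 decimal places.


z = (X - mu) / sigma
= (80 - 67) / 14
= 13 / 14
= 0.93


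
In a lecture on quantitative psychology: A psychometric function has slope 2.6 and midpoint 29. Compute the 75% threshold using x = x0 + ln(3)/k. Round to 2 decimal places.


At P = 0.75: 0.75 = 1/(1 + e^(-k*(x-x0)))
Solving: e^(-k*(x-x0)) = 1/3
x = x0 + ln(3)/k
ln(3) = 1.0986
x = 29 + 1.0986/2.6
= 29 + 0.4225
= 29.42


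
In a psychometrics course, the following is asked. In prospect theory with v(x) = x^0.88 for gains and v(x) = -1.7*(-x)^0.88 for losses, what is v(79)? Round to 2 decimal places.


Since x = 79 >= 0, use v(x) = x^0.88
79^0.88 = 46.764
v(79) = 46.76


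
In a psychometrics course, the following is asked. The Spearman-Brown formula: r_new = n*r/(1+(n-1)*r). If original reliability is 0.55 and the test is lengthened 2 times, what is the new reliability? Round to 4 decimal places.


r_new = n*r / (1 + (n-1)*r)
Numerator = 2 * 0.55 = 1.1
Denominator = 1 + 1 * 0.55 = 1.55
r_new = 1.1 / 1.55
= 0.7097


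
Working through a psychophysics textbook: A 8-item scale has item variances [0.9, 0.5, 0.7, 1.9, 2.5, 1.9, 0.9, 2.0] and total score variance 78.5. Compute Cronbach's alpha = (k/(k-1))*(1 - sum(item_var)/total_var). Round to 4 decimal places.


alpha = (k/(k-1)) * (1 - sum(s_i^2)/s_total^2)
sum(item variances) = 11.3
k/(k-1) = 8/7 = 1.142857
1 - 11.3/78.5 = 1 - 0.143949 = 0.856051
alpha = 1.142857 * 0.856051
= 0.9783


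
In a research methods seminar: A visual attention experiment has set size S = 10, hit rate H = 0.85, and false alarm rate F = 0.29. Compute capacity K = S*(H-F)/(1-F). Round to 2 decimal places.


K = S * (H - F) / (1 - F)
H - F = 0.56
1 - F = 0.71
K = 10 * 0.56 / 0.71
= 7.89


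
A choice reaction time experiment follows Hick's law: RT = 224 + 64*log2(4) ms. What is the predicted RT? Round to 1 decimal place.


RT = 224 + 64 * log2(4)
log2(4) = 2.0
RT = 224 + 64 * 2.0
= 224 + 128.0
= 352.0 ms


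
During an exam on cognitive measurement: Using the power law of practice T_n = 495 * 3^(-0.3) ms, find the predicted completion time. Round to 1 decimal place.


T_n = 495 * 3^(-0.3)
3^(-0.3) = 0.719223
T_n = 495 * 0.719223
= 356.0 ms


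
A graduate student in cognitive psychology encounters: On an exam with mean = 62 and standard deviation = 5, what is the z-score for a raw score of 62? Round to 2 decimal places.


z = (X - mu) / sigma
= (62 - 62) / 5
= 0 / 5
= 0.00


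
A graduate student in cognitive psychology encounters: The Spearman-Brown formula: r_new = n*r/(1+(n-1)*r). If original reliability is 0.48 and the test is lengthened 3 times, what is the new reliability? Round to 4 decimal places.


r_new = n*r / (1 + (n-1)*r)
Numerator = 3 * 0.48 = 1.44
Denominator = 1 + 2 * 0.48 = 1.96
r_new = 1.44 / 1.96
= 0.7347


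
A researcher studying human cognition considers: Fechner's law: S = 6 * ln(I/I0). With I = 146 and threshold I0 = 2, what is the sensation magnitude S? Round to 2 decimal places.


S = 6 * ln(146/2)
I/I0 = 73.0
ln(73.0) = 4.2905
S = 6 * 4.2905
= 25.74


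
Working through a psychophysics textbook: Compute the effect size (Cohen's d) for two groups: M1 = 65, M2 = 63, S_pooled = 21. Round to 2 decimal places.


Cohen's d = (M1 - M2) / S_pooled
= (65 - 63) / 21
= 2 / 21
= 0.10


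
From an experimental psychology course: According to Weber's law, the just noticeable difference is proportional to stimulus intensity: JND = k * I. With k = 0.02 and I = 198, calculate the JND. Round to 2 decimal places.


JND = k * I
JND = 0.02 * 198
= 3.96


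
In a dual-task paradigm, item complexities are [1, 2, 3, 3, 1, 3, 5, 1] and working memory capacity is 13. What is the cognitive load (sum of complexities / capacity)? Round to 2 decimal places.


Total complexity = 1 + 2 + 3 + 3 + 1 + 3 + 5 + 1 = 19
Load = total / capacity = 19 / 13
= 1.46


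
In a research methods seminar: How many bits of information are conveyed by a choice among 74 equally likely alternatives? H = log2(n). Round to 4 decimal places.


H = log2(n)
H = log2(74)
= 6.2095


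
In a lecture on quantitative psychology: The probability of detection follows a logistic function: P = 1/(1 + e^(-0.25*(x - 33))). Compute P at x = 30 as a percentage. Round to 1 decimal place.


P(x) = 1/(1 + e^(-0.25*(30 - 33)))
Exponent = -0.25 * -3 = 0.75
e^(0.75) = 2.117
P = 1/(1 + 2.117) = 0.320821
Percentage = 32.1


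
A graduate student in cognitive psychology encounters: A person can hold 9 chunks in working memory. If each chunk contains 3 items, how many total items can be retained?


Total items = chunks * items_per_chunk
= 9 * 3
= 27


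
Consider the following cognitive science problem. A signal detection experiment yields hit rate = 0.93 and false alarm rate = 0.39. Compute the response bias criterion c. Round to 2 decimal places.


c = -0.5 * (z(HR) + z(FAR))
z(0.93) = 1.4758
z(0.39) = -0.2793
c = -0.5 * (1.4758 + -0.2793)
= -0.5 * 1.1965
= -0.60


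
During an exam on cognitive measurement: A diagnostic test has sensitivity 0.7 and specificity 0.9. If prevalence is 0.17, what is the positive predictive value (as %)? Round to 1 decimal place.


PPV = (sens * prev) / (sens * prev + (1-spec) * (1-prev))
Numerator = 0.7 * 0.17 = 0.119
P(positive and no disease) = (1 - spec) * (1 - prev) = (1 - 0.9) * (1 - 0.17) = 0.083
Denominator = 0.119 + 0.083 = 0.202
PPV = 0.119 / 0.202 = 0.589109
As percentage = 58.9


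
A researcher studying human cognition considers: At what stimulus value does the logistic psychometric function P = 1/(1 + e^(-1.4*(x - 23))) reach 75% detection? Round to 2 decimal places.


At P = 0.75: 0.75 = 1/(1 + e^(-k*(x-x0)))
Solving: e^(-k*(x-x0)) = 1/3
x = x0 + ln(3)/k
ln(3) = 1.0986
x = 23 + 1.0986/1.4
= 23 + 0.7847
= 23.78


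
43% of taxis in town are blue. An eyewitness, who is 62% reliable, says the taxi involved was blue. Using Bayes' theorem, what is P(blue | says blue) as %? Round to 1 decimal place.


P(blue | says blue) = P(says blue | blue)*P(blue) / [P(says blue | blue)*P(blue) + P(says blue | not blue)*P(not blue)]
Numerator = 0.62 * 0.43 = 0.2666
False identification = 0.38 * 0.57 = 0.2166
P = 0.2666 / (0.2666 + 0.2166)
= 0.2666 / 0.4832
As percentage = 55.2


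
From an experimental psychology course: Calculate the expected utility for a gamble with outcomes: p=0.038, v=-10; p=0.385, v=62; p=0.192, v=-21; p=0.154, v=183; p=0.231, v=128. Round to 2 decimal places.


EU = sum(p_i * v_i)
0.038 * -10 = -0.38
0.385 * 62 = 23.87
0.192 * -21 = -4.032
0.154 * 183 = 28.182
0.231 * 128 = 29.568
EU = -0.38 + 23.87 + -4.032 + 28.182 + 29.568
= 77.21


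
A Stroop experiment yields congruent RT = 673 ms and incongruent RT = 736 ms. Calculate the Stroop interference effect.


Stroop effect = RT(incongruent) - RT(congruent)
= 736 - 673
= 63 ms


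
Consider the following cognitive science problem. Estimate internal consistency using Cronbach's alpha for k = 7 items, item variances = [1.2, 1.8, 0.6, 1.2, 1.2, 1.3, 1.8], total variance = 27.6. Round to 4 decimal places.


alpha = (k/(k-1)) * (1 - sum(s_i^2)/s_total^2)
sum(item variances) = 9.1
k/(k-1) = 7/6 = 1.166667
1 - 9.1/27.6 = 1 - 0.32971 = 0.67029
alpha = 1.166667 * 0.67029
= 0.7820


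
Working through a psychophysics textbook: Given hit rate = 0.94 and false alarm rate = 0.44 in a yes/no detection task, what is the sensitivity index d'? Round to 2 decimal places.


d' = z(HR) - z(FAR)
z(0.94) = 1.5548
z(0.44) = -0.151
d' = 1.5548 - -0.151
= 1.71


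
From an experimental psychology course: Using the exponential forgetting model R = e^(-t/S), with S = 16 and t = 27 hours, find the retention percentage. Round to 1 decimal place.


R = e^(-t/S)
-t/S = -27/16 = -1.6875
R = e^(-1.6875) = 0.184981
Percentage = 0.184981 * 100
= 18.5


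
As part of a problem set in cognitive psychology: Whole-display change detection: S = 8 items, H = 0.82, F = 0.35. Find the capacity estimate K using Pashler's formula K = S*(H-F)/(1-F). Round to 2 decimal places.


K = S * (H - F) / (1 - F)
H - F = 0.47
1 - F = 0.65
K = 8 * 0.47 / 0.65
= 5.78


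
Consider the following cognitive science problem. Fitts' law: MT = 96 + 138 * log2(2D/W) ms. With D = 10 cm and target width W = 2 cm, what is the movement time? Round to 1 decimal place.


MT = 96 + 138 * log2(2*10/2)
2D/W = 10.0
log2(10.0) = 3.3219
MT = 96 + 138 * 3.3219
= 554.4 ms


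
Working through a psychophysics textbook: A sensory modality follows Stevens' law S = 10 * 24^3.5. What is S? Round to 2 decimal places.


S = 10 * 24^3.5
24^3.5 = 67723.4924
S = 10 * 67723.4924
= 677234.92


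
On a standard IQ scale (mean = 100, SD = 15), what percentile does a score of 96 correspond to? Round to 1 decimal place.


z = (IQ - mean) / SD
z = (96 - 100) / 15 = -0.2667
Percentile = Phi(-0.2667) * 100
Phi(-0.2667) = 0.39485
= 39.5


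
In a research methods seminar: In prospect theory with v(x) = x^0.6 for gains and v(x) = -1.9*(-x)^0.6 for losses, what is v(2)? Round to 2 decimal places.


Since x = 2 >= 0, use v(x) = x^0.6
2^0.6 = 1.5157
v(2) = 1.52


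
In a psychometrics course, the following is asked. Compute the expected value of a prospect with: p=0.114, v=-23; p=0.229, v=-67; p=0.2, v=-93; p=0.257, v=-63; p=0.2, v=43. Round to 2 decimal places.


EU = sum(p_i * v_i)
0.114 * -23 = -2.622
0.229 * -67 = -15.343
0.2 * -93 = -18.6
0.257 * -63 = -16.191
0.2 * 43 = 8.6
EU = -2.622 + -15.343 + -18.6 + -16.191 + 8.6
= -44.16


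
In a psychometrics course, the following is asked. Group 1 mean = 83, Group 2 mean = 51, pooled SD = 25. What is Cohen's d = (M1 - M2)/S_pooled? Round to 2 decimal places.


Cohen's d = (M1 - M2) / S_pooled
= (83 - 51) / 25
= 32 / 25
= 1.28


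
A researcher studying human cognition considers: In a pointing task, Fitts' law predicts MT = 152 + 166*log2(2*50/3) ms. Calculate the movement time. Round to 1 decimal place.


MT = 152 + 166 * log2(2*50/3)
2D/W = 33.333333
log2(33.333333) = 5.0589
MT = 152 + 166 * 5.0589
= 991.8 ms


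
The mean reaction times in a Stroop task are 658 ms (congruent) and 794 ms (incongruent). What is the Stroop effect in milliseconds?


Stroop effect = RT(incongruent) - RT(congruent)
= 794 - 658
= 136 ms


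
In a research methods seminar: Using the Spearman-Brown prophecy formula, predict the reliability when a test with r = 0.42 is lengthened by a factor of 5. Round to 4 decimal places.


r_new = n*r / (1 + (n-1)*r)
Numerator = 5 * 0.42 = 2.1
Denominator = 1 + 4 * 0.42 = 2.68
r_new = 2.1 / 2.68
= 0.7836


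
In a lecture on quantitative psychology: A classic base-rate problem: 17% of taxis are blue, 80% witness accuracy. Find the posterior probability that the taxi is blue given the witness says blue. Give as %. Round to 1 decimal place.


P(blue | says blue) = P(says blue | blue)*P(blue) / [P(says blue | blue)*P(blue) + P(says blue | not blue)*P(not blue)]
Numerator = 0.8 * 0.17 = 0.136
False identification = 0.2 * 0.83 = 0.166
P = 0.136 / (0.136 + 0.166)
= 0.136 / 0.302
As percentage = 45.0


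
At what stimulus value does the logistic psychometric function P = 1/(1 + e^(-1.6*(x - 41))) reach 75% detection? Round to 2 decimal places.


At P = 0.75: 0.75 = 1/(1 + e^(-k*(x-x0)))
Solving: e^(-k*(x-x0)) = 1/3
x = x0 + ln(3)/k
ln(3) = 1.0986
x = 41 + 1.0986/1.6
= 41 + 0.6866
= 41.69


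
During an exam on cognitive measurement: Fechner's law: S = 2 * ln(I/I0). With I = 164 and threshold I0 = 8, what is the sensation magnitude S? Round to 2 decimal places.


S = 2 * ln(164/8)
I/I0 = 20.5
ln(20.5) = 3.0204
S = 2 * 3.0204
= 6.04


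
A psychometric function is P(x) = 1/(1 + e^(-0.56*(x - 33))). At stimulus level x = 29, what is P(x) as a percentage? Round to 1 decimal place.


P(x) = 1/(1 + e^(-0.56*(29 - 33)))
Exponent = -0.56 * -4 = 2.24
e^(2.24) = 9.393331
P = 1/(1 + 9.393331) = 0.096216
Percentage = 9.6


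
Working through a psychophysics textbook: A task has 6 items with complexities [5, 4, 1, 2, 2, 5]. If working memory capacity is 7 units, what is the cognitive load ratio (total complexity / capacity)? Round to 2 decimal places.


Total complexity = 5 + 4 + 1 + 2 + 2 + 5 = 19
Load = total / capacity = 19 / 7
= 2.71


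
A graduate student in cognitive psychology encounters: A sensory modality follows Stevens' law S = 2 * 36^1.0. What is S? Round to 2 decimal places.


S = 2 * 36^1.0
36^1.0 = 36.0
S = 2 * 36.0
= 72.00


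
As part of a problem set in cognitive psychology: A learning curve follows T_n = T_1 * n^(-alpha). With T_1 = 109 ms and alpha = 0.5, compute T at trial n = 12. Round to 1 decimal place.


T_n = 109 * 12^(-0.5)
12^(-0.5) = 0.288675
T_n = 109 * 0.288675
= 31.5 ms


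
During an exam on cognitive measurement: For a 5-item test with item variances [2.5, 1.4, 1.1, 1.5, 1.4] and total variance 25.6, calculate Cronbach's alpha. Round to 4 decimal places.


alpha = (k/(k-1)) * (1 - sum(s_i^2)/s_total^2)
sum(item variances) = 7.9
k/(k-1) = 5/4 = 1.25
1 - 7.9/25.6 = 1 - 0.308594 = 0.691406
alpha = 1.25 * 0.691406
= 0.8643


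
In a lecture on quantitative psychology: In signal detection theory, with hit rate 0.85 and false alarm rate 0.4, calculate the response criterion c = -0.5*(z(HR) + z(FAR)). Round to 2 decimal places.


c = -0.5 * (z(HR) + z(FAR))
z(0.85) = 1.0364
z(0.4) = -0.2533
c = -0.5 * (1.0364 + -0.2533)
= -0.5 * 0.7831
= -0.39


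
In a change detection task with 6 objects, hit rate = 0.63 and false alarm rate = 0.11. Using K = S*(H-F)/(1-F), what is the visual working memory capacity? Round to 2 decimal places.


K = S * (H - F) / (1 - F)
H - F = 0.52
1 - F = 0.89
K = 6 * 0.52 / 0.89
= 3.51


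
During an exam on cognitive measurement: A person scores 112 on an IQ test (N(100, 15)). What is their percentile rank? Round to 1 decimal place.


z = (IQ - mean) / SD
z = (112 - 100) / 15 = 0.8
Percentile = Phi(0.8) * 100
Phi(0.8) = 0.788145
= 78.8


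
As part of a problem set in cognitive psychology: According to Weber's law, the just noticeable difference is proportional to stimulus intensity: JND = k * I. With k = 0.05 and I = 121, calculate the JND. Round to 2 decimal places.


JND = k * I
JND = 0.05 * 121
= 6.05


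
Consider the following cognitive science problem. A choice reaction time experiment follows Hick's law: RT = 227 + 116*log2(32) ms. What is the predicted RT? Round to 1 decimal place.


RT = 227 + 116 * log2(32)
log2(32) = 5.0
RT = 227 + 116 * 5.0
= 227 + 580.0
= 807.0 ms


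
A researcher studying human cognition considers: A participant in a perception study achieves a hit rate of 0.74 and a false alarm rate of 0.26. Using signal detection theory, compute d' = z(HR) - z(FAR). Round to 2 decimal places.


d' = z(HR) - z(FAR)
z(0.74) = 0.6433
z(0.26) = -0.6433
d' = 0.6433 - -0.6433
= 1.29


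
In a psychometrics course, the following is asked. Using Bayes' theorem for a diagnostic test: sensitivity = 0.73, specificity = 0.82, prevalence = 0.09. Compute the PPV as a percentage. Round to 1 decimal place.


PPV = (sens * prev) / (sens * prev + (1-spec) * (1-prev))
Numerator = 0.73 * 0.09 = 0.0657
P(positive and no disease) = (1 - spec) * (1 - prev) = (1 - 0.82) * (1 - 0.09) = 0.1638
Denominator = 0.0657 + 0.1638 = 0.2295
PPV = 0.0657 / 0.2295 = 0.286275
As percentage = 28.6


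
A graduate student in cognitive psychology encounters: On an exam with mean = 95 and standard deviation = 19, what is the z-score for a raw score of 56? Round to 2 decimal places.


z = (X - mu) / sigma
= (56 - 95) / 19
= -39 / 19
= -2.05


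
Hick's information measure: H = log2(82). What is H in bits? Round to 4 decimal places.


H = log2(n)
H = log2(82)
= 6.3576


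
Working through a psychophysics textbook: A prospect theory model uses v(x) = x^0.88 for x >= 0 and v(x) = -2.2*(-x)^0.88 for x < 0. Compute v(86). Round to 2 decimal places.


Since x = 86 >= 0, use v(x) = x^0.88
86^0.88 = 50.3917
v(86) = 50.39


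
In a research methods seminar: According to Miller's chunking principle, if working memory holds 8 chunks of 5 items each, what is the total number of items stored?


Total items = chunks * items_per_chunk
= 8 * 5
= 40


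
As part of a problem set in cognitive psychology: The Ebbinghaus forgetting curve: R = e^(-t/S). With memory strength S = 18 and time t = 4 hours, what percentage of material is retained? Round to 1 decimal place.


R = e^(-t/S)
-t/S = -4/18 = -0.222222
R = e^(-0.222222) = 0.800738
Percentage = 0.800738 * 100
= 80.1


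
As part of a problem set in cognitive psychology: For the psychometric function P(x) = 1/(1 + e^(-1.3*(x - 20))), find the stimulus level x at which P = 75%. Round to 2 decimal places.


At P = 0.75: 0.75 = 1/(1 + e^(-k*(x-x0)))
Solving: e^(-k*(x-x0)) = 1/3
x = x0 + ln(3)/k
ln(3) = 1.0986
x = 20 + 1.0986/1.3
= 20 + 0.8451
= 20.85


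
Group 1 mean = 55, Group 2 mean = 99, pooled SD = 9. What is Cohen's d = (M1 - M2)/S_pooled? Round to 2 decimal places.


Cohen's d = (M1 - M2) / S_pooled
= (55 - 99) / 9
= -44 / 9
= -4.89


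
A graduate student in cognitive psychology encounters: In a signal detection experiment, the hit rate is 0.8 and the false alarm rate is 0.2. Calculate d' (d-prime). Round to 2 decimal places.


d' = z(HR) - z(FAR)
z(0.8) = 0.8416
z(0.2) = -0.8416
d' = 0.8416 - -0.8416
= 1.68


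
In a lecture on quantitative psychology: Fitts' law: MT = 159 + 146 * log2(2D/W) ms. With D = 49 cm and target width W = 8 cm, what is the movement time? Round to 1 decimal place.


MT = 159 + 146 * log2(2*49/8)
2D/W = 12.25
log2(12.25) = 3.6147
MT = 159 + 146 * 3.6147
= 686.7 ms


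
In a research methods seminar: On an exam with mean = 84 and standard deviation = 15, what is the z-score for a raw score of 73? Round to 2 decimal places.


z = (X - mu) / sigma
= (73 - 84) / 15
= -11 / 15
= -0.73


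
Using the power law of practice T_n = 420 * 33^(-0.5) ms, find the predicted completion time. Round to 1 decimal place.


T_n = 420 * 33^(-0.5)
33^(-0.5) = 0.174078
T_n = 420 * 0.174078
= 73.1 ms


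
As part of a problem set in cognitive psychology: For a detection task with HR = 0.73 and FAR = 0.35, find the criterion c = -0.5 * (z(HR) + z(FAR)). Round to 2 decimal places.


c = -0.5 * (z(HR) + z(FAR))
z(0.73) = 0.6128
z(0.35) = -0.3853
c = -0.5 * (0.6128 + -0.3853)
= -0.5 * 0.2275
= -0.11


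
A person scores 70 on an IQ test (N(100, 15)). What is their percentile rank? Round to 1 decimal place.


z = (IQ - mean) / SD
z = (70 - 100) / 15 = -2.0
Percentile = Phi(-2.0) * 100
Phi(-2.0) = 0.02275
= 2.3


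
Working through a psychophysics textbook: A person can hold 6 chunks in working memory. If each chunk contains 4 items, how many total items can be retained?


Total items = chunks * items_per_chunk
= 6 * 4
= 24


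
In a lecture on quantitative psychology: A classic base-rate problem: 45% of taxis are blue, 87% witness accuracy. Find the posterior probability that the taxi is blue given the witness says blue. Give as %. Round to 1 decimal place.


P(blue | says blue) = P(says blue | blue)*P(blue) / [P(says blue | blue)*P(blue) + P(says blue | not blue)*P(not blue)]
Numerator = 0.87 * 0.45 = 0.3915
False identification = 0.13 * 0.55 = 0.0715
P = 0.3915 / (0.3915 + 0.0715)
= 0.3915 / 0.463
As percentage = 84.6


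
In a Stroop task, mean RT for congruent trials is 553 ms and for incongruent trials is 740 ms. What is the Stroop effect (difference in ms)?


Stroop effect = RT(incongruent) - RT(congruent)
= 740 - 553
= 187 ms


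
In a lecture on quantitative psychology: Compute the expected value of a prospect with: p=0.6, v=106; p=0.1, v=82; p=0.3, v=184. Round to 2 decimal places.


EU = sum(p_i * v_i)
0.6 * 106 = 63.6
0.1 * 82 = 8.2
0.3 * 184 = 55.2
EU = 63.6 + 8.2 + 55.2
= 127.00


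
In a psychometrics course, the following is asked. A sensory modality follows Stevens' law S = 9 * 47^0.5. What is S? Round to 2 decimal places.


S = 9 * 47^0.5
47^0.5 = 6.8557
S = 9 * 6.8557
= 61.70


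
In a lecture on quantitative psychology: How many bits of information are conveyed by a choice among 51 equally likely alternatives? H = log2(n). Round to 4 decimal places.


H = log2(n)
H = log2(51)
= 5.6724


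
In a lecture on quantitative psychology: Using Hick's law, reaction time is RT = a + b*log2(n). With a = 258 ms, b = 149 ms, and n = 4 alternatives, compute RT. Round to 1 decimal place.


RT = 258 + 149 * log2(4)
log2(4) = 2.0
RT = 258 + 149 * 2.0
= 258 + 298.0
= 556.0 ms


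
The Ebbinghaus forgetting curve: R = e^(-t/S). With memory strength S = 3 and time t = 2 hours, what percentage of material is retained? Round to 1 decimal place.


R = e^(-t/S)
-t/S = -2/3 = -0.666667
R = e^(-0.666667) = 0.513417
Percentage = 0.513417 * 100
= 51.3


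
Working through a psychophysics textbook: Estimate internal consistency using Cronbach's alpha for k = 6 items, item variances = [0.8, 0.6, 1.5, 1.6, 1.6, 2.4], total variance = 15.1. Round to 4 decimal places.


alpha = (k/(k-1)) * (1 - sum(s_i^2)/s_total^2)
sum(item variances) = 8.5
k/(k-1) = 6/5 = 1.2
1 - 8.5/15.1 = 1 - 0.562914 = 0.437086
alpha = 1.2 * 0.437086
= 0.5245


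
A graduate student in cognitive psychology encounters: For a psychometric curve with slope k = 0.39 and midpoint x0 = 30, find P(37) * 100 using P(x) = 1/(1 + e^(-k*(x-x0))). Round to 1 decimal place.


P(x) = 1/(1 + e^(-0.39*(37 - 30)))
Exponent = -0.39 * 7 = -2.73
e^(-2.73) = 0.065219
P = 1/(1 + 0.065219) = 0.938774
Percentage = 93.9


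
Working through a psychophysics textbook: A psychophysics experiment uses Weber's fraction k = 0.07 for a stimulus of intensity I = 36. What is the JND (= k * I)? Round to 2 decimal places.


JND = k * I
JND = 0.07 * 36
= 2.52


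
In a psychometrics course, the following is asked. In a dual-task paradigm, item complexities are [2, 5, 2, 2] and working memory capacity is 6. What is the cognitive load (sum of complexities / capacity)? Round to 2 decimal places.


Total complexity = 2 + 5 + 2 + 2 = 11
Load = total / capacity = 11 / 6
= 1.83


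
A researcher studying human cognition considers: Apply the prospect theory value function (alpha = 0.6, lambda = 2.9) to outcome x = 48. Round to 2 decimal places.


Since x = 48 >= 0, use v(x) = x^0.6
48^0.6 = 10.2034
v(48) = 10.20


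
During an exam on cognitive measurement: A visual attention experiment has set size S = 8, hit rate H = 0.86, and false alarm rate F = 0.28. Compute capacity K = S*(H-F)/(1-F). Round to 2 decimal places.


K = S * (H - F) / (1 - F)
H - F = 0.58
1 - F = 0.72
K = 8 * 0.58 / 0.72
= 6.44


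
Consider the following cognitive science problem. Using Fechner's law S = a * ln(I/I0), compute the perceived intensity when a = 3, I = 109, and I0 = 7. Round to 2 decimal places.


S = 3 * ln(109/7)
I/I0 = 15.571429
ln(15.571429) = 2.7454
S = 3 * 2.7454
= 8.24


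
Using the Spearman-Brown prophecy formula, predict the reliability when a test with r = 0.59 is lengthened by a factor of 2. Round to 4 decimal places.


r_new = n*r / (1 + (n-1)*r)
Numerator = 2 * 0.59 = 1.18
Denominator = 1 + 1 * 0.59 = 1.59
r_new = 1.18 / 1.59
= 0.7421


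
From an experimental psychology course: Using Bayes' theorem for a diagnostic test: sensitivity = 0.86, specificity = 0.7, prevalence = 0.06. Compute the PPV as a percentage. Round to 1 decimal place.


PPV = (sens * prev) / (sens * prev + (1-spec) * (1-prev))
Numerator = 0.86 * 0.06 = 0.0516
P(positive and no disease) = (1 - spec) * (1 - prev) = (1 - 0.7) * (1 - 0.06) = 0.282
Denominator = 0.0516 + 0.282 = 0.3336
PPV = 0.0516 / 0.3336 = 0.154676
As percentage = 15.5


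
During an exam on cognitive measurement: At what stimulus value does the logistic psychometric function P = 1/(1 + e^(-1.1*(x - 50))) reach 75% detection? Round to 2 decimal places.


At P = 0.75: 0.75 = 1/(1 + e^(-k*(x-x0)))
Solving: e^(-k*(x-x0)) = 1/3
x = x0 + ln(3)/k
ln(3) = 1.0986
x = 50 + 1.0986/1.1
= 50 + 0.9987
= 51.00


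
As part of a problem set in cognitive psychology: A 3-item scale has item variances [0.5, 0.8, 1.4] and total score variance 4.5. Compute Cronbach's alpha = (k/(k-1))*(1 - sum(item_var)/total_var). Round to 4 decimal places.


alpha = (k/(k-1)) * (1 - sum(s_i^2)/s_total^2)
sum(item variances) = 2.7
k/(k-1) = 3/2 = 1.5
1 - 2.7/4.5 = 1 - 0.6 = 0.4
alpha = 1.5 * 0.4
= 0.6000


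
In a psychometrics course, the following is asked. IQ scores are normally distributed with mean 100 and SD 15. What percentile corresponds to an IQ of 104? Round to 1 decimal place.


z = (IQ - mean) / SD
z = (104 - 100) / 15 = 0.2667
Percentile = Phi(0.2667) * 100
Phi(0.2667) = 0.60515
= 60.5


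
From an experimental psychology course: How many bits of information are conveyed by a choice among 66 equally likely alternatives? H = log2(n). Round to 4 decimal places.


H = log2(n)
H = log2(66)
= 6.0444


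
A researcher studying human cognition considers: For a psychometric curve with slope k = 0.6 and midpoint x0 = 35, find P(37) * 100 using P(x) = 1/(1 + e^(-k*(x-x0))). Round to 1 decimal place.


P(x) = 1/(1 + e^(-0.6*(37 - 35)))
Exponent = -0.6 * 2 = -1.2
e^(-1.2) = 0.301194
P = 1/(1 + 0.301194) = 0.768525
Percentage = 76.9


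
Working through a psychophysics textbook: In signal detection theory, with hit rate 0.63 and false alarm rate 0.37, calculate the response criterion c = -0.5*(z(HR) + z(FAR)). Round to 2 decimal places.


c = -0.5 * (z(HR) + z(FAR))
z(0.63) = 0.3319
z(0.37) = -0.3319
c = -0.5 * (0.3319 + -0.3319)
= -0.5 * 0.0
= 0.00


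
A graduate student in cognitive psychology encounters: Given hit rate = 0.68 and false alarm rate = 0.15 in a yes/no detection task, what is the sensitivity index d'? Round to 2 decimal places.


d' = z(HR) - z(FAR)
z(0.68) = 0.4677
z(0.15) = -1.0364
d' = 0.4677 - -1.0364
= 1.50


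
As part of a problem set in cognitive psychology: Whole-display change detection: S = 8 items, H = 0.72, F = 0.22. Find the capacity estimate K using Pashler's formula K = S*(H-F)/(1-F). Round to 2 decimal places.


K = S * (H - F) / (1 - F)
H - F = 0.5
1 - F = 0.78
K = 8 * 0.5 / 0.78
= 5.13


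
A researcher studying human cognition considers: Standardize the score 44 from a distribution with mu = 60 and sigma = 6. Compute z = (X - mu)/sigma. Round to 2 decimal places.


z = (X - mu) / sigma
= (44 - 60) / 6
= -16 / 6
= -2.67


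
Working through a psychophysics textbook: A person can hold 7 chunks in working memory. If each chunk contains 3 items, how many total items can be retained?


Total items = chunks * items_per_chunk
= 7 * 3
= 21


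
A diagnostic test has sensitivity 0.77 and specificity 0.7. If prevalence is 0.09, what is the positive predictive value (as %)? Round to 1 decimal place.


PPV = (sens * prev) / (sens * prev + (1-spec) * (1-prev))
Numerator = 0.77 * 0.09 = 0.0693
P(positive and no disease) = (1 - spec) * (1 - prev) = (1 - 0.7) * (1 - 0.09) = 0.273
Denominator = 0.0693 + 0.273 = 0.3423
PPV = 0.0693 / 0.3423 = 0.202454
As percentage = 20.2


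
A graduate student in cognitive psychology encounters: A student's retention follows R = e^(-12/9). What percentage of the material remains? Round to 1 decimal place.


R = e^(-t/S)
-t/S = -12/9 = -1.333333
R = e^(-1.333333) = 0.263597
Percentage = 0.263597 * 100
= 26.4


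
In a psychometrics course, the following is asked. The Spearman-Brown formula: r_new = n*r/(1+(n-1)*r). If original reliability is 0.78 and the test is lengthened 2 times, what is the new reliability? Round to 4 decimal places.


r_new = n*r / (1 + (n-1)*r)
Numerator = 2 * 0.78 = 1.56
Denominator = 1 + 1 * 0.78 = 1.78
r_new = 1.56 / 1.78
= 0.8764


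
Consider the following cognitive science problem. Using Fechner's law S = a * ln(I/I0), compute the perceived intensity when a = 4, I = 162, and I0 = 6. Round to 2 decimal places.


S = 4 * ln(162/6)
I/I0 = 27.0
ln(27.0) = 3.2958
S = 4 * 3.2958
= 13.18
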